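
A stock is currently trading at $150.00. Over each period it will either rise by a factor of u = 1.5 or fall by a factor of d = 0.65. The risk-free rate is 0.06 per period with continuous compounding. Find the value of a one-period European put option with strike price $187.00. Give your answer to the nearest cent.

Risk-neutral probability p = (e^0.06 − 0.65)/(1.5 − 0.65) = 0.4118/0.8500 = 0.4845
Terminal stock prices: S_u = 225, S_d = 97.5
Terminal payoffs (K − S): max(-38, 0) = 0, max(89.5, 0) = 89.5
Node 0 (S = 150): V_0 = e^(−0.06)·[0.4845·0.0000 + 0.5155·89.5000] = 43.4493

$43.45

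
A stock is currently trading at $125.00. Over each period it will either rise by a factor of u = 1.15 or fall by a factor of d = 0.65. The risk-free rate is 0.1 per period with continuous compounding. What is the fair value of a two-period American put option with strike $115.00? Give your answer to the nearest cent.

$4.18

Risk-neutral probability p = (e^0.1 − 0.65)/(1.15 − 0.65) = 0.4552/0.5000 = 0.9103
Terminal stock prices: S_uu = 165.3, S_ud = 93.44, S_dd = 52.81
Terminal payoffs (K − S): max(-50.31, 0) = 0, max(21.56, 0) = 21.56, max(62.19, 0) = 62.19
Node u (S = 143.8): continuation = e^(−0.1)·[0.9103·0.0000 + 0.0897·21.5625] = 1.7493; exercise value = 0.0000 ≤ continuation, so V_u = 1.7493
Node d (S = 81.25): continuation = e^(−0.1)·[0.9103·21.5625 + 0.0897·62.1875] = 22.8063; exercise value = 33.7500 > continuation, so V_d = 33.7500 (exercise)
Node 0 (S = 125): continuation = e^(−0.1)·[0.9103·1.7493 + 0.0897·33.7500] = 4.1789; exercise value = 0.0000 ≤ continuation, so V_0 = 4.1789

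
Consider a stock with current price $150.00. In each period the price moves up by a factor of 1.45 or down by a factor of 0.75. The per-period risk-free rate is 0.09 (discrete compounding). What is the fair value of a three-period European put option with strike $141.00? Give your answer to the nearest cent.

$13.72

Risk-neutral probability p = (1 + 0.09 − 0.75)/(1.45 − 0.75) = 0.3400/0.7000 = 0.4857
Terminal stock prices: S_uuu = 457.3, S_uud = 236.5, S_udd = 122.3, S_ddd = 63.28
Terminal payoffs (K − S): max(-316.3, 0) = 0, max(-95.53, 0) = 0, max(18.66, 0) = 18.66, max(77.72, 0) = 77.72
Node uu (S = 315.4): V_uu = 1/1.09·[0.4857·0.0000 + 0.5143·0.0000] = 0.0000
Node ud (S = 163.1): V_ud = 1/1.09·[0.4857·0.0000 + 0.5143·18.6562] = 8.8024
Node dd (S = 84.38): V_dd = 1/1.09·[0.4857·18.6562 + 0.5143·77.7188] = 44.9828
Node u (S = 217.5): V_u = 1/1.09·[0.4857·0.0000 + 0.5143·8.8024] = 4.1532
Node d (S = 112.5): V_d = 1/1.09·[0.4857·8.8024 + 0.5143·44.9828] = 25.1463
Node 0 (S = 150): V_0 = 1/1.09·[0.4857·4.1532 + 0.5143·25.1463] = 13.7153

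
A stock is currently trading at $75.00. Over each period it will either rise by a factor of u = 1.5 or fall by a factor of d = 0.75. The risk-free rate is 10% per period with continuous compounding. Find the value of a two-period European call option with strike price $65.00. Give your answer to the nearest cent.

$26.96

Risk-neutral probability p = (e^0.1 − 0.75)/(1.5 − 0.75) = 0.3552/0.7500 = 0.4736
Terminal stock prices: S_uu = 168.8, S_ud = 84.38, S_dd = 42.19
Terminal payoffs (S − K): max(103.8, 0) = 103.8, max(19.38, 0) = 19.38, max(-22.81, 0) = 0
Node u (S = 112.5): V_u = e^(−0.1)·[0.4736·103.7500 + 0.5264·19.3750] = 53.6856
Node d (S = 56.25): V_d = e^(−0.1)·[0.4736·19.3750 + 0.5264·0.0000] = 8.3021
Node 0 (S = 75): V_0 = e^(−0.1)·[0.4736·53.6856 + 0.5264·8.3021] = 26.9587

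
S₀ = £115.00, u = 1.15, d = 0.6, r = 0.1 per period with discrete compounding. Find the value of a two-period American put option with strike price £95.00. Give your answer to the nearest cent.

£3.22

Risk-neutral probability p = (1 + 0.1 − 0.6)/(1.15 − 0.6) = 0.5000/0.5500 = 0.9091
Terminal stock prices: S_uu = 152.1, S_ud = 79.35, S_dd = 41.4
Terminal payoffs (K − S): max(-57.09, 0) = 0, max(15.65, 0) = 15.65, max(53.6, 0) = 53.6
Node u (S = 132.2): continuation = 1/1.1·[0.9091·0.0000 + 0.0909·15.6500] = 1.2934; exercise value = 0.0000 ≤ continuation, so V_u = 1.2934
Node d (S = 69): continuation = 1/1.1·[0.9091·15.6500 + 0.0909·53.6000] = 17.3636; exercise value = 26.0000 > continuation, so V_d = 26.0000 (exercise)
Node 0 (S = 115): continuation = 1/1.1·[0.9091·1.2934 + 0.0909·26.0000] = 3.2177; exercise value = 0.0000 ≤ continuation, so V_0 = 3.2177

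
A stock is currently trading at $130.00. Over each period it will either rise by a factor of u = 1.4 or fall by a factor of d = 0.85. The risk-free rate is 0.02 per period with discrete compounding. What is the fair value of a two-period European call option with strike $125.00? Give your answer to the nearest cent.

Risk-neutral probability p = (1 + 0.02 − 0.85)/(1.4 − 0.85) = 0.1700/0.5500 = 0.3091
Terminal stock prices: S_uu = 254.8, S_ud = 154.7, S_dd = 93.92
Terminal payoffs (S − K): max(129.8, 0) = 129.8, max(29.7, 0) = 29.7, max(-31.08, 0) = 0
Node u (S = 182): V_u = 1/1.02·[0.3091·129.8000 + 0.6909·29.7000] = 59.4510
Node d (S = 110.5): V_d = 1/1.02·[0.3091·29.7000 + 0.6909·0.0000] = 9.0000
Node 0 (S = 130): V_0 = 1/1.02·[0.3091·59.4510 + 0.6909·9.0000] = 24.1117

$24.11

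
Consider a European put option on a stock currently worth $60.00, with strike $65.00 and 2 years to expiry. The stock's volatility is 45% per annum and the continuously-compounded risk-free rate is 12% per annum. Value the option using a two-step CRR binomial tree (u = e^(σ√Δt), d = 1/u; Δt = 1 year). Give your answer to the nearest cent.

$9.13

CRR parameters: u = e^(σ√Δt) = e^(0.45·√1) = 1.5683, d = 1/u = 0.6376
Per-period rate: rΔt = 0.12·1 = 0.12, so R = e^0.12 = 1.1275
Risk-neutral probability p = (e^0.12 − 0.6376)/(1.5683 − 0.6376) = 0.4899/0.9307 = 0.5264
Terminal stock prices: S_uu = 147.6, S_ud = 60, S_dd = 24.39
Terminal payoffs (K − S): max(-82.58, 0) = 0, max(5, 0) = 5, max(40.61, 0) = 40.61
Node u (S = 94.1): V_u = e^(−0.12)·[0.5264·0.0000 + 0.4736·5.0000] = 2.1004
Node d (S = 38.26): V_d = e^(−0.12)·[0.5264·5.0000 + 0.4736·40.6058] = 19.3921
Node 0 (S = 60): V_0 = e^(−0.12)·[0.5264·2.1004 + 0.4736·19.3921] = 9.1269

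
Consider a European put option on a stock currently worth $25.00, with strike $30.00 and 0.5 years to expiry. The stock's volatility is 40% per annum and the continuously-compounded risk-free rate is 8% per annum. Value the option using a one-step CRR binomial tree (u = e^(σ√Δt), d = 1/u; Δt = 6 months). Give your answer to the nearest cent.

CRR parameters: u = e^(σ√Δt) = e^(0.4·√0.5) = 1.3269, d = 1/u = 0.7536
Per-period rate: rΔt = 0.08·0.5 = 0.04, so R = e^0.04 = 1.0408
Risk-neutral probability p = (e^0.04 − 0.7536)/(1.3269 − 0.7536) = 0.2872/0.5733 = 0.5009
Terminal stock prices: S_u = 33.17, S_d = 18.84
Terminal payoffs (K − S): max(-3.172, 0) = 0, max(11.16, 0) = 11.16
Node 0 (S = 25): V_0 = e^(−0.04)·[0.5009·0.0000 + 0.4991·11.1590] = 5.3506

$5.35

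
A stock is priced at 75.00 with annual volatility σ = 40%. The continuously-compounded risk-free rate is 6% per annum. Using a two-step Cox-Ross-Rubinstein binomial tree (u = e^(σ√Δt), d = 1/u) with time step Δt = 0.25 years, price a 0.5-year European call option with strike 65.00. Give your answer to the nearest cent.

15.67

CRR parameters: u = e^(σ√Δt) = e^(0.4·√0.25) = 1.2214, d = 1/u = 0.8187
Per-period rate: rΔt = 0.06·0.25 = 0.015, so R = e^0.015 = 1.0151
Risk-neutral probability p = (e^0.015 − 0.8187)/(1.2214 − 0.8187) = 0.1964/0.4027 = 0.4877
Terminal stock prices: S_uu = 111.9, S_ud = 75, S_dd = 50.27
Terminal payoffs (S − K): max(46.89, 0) = 46.89, max(10, 0) = 10, max(-14.73, 0) = 0
Node u (S = 91.61): V_u = e^(−0.015)·[0.4877·46.8869 + 0.5123·10.0000] = 27.5729
Node d (S = 61.4): V_d = e^(−0.015)·[0.4877·10.0000 + 0.5123·0.0000] = 4.8044
Node 0 (S = 75): V_0 = e^(−0.015)·[0.4877·27.5729 + 0.5123·4.8044] = 15.6717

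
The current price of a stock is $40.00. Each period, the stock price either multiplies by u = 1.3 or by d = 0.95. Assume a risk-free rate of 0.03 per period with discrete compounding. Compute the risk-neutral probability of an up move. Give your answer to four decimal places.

Risk-neutral probability p = (1 + 0.03 − 0.95)/(1.3 − 0.95) = 0.0800/0.3500 = 0.2286

p = 0.2286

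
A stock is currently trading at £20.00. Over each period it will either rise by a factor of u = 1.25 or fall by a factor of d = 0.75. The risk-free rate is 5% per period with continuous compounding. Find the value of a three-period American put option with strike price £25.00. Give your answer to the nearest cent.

£5.33

Risk-neutral probability p = (e^0.05 − 0.75)/(1.25 − 0.75) = 0.3013/0.5000 = 0.6025
Terminal stock prices: S_uuu = 39.06, S_uud = 23.44, S_udd = 14.06, S_ddd = 8.438
Terminal payoffs (K − S): max(-14.06, 0) = 0, max(1.562, 0) = 1.562, max(10.94, 0) = 10.94, max(16.56, 0) = 16.56
Node uu (S = 31.25): continuation = e^(−0.05)·[0.6025·0.0000 + 0.3975·1.5625] = 0.5907; exercise value = 0.0000 ≤ continuation, so V_uu = 0.5907
Node ud (S = 18.75): continuation = e^(−0.05)·[0.6025·1.5625 + 0.3975·10.9375] = 5.0307; exercise value = 6.2500 > continuation, so V_ud = 6.2500 (exercise)
Node dd (S = 11.25): continuation = e^(−0.05)·[0.6025·10.9375 + 0.3975·16.5625] = 12.5307; exercise value = 13.7500 > continuation, so V_dd = 13.7500 (exercise)
Node u (S = 25): continuation = e^(−0.05)·[0.6025·0.5907 + 0.3975·6.2500] = 2.7015; exercise value = 0.0000 ≤ continuation, so V_u = 2.7015
Node d (S = 15): continuation = e^(−0.05)·[0.6025·6.2500 + 0.3975·13.7500] = 8.7807; exercise value = 10.0000 > continuation, so V_d = 10.0000 (exercise)
Node 0 (S = 20): continuation = e^(−0.05)·[0.6025·2.7015 + 0.3975·10.0000] = 5.3291; exercise value = 5.0000 ≤ continuation, so V_0 = 5.3291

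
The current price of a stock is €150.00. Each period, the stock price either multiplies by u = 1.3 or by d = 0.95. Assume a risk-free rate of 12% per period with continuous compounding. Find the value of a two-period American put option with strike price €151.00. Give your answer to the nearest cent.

Risk-neutral probability p = (e^0.12 − 0.95)/(1.3 − 0.95) = 0.1775/0.3500 = 0.5071
Terminal stock prices: S_uu = 253.5, S_ud = 185.2, S_dd = 135.4
Terminal payoffs (K − S): max(-102.5, 0) = 0, max(-34.25, 0) = 0, max(15.62, 0) = 15.62
Node u (S = 195): continuation = e^(−0.12)·[0.5071·0.0000 + 0.4929·0.0000] = 0.0000; exercise value = 0.0000 ≤ continuation, so V_u = 0.0000
Node d (S = 142.5): continuation = e^(−0.12)·[0.5071·0.0000 + 0.4929·15.6250] = 6.8302; exercise value = 8.5000 > continuation, so V_d = 8.5000 (exercise)
Node 0 (S = 150): continuation = e^(−0.12)·[0.5071·0.0000 + 0.4929·8.5000] = 3.7156; exercise value = 1.0000 ≤ continuation, so V_0 = 3.7156

€3.72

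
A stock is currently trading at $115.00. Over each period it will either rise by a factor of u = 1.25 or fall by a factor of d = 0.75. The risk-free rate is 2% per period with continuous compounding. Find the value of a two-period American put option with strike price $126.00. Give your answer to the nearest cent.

Risk-neutral probability p = (e^0.02 − 0.75)/(1.25 − 0.75) = 0.2702/0.5000 = 0.5404
Terminal stock prices: S_uu = 179.7, S_ud = 107.8, S_dd = 64.69
Terminal payoffs (K − S): max(-53.69, 0) = 0, max(18.19, 0) = 18.19, max(61.31, 0) = 61.31
Node u (S = 143.8): continuation = e^(−0.02)·[0.5404·0.0000 + 0.4596·18.1875] = 8.1934; exercise value = 0.0000 ≤ continuation, so V_u = 8.1934
Node d (S = 86.25): continuation = e^(−0.02)·[0.5404·18.1875 + 0.4596·61.3125] = 37.2550; exercise value = 39.7500 > continuation, so V_d = 39.7500 (exercise)
Node 0 (S = 115): continuation = e^(−0.02)·[0.5404·8.1934 + 0.4596·39.7500] = 22.2473; exercise value = 11.0000 ≤ continuation, so V_0 = 22.2473

$22.25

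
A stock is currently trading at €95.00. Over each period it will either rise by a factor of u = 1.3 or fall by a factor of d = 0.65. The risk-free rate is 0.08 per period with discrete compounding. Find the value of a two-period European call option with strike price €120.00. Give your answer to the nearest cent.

Risk-neutral probability p = (1 + 0.08 − 0.65)/(1.3 − 0.65) = 0.4300/0.6500 = 0.6615
Terminal stock prices: S_uu = 160.6, S_ud = 80.28, S_dd = 40.14
Terminal payoffs (S − K): max(40.55, 0) = 40.55, max(-39.72, 0) = 0, max(-79.86, 0) = 0
Node u (S = 123.5): V_u = 1/1.08·[0.6615·40.5500 + 0.3385·0.0000] = 24.8383
Node d (S = 61.75): V_d = 1/1.08·[0.6615·0.0000 + 0.3385·0.0000] = 0.0000
Node 0 (S = 95): V_0 = 1/1.08·[0.6615·24.8383 + 0.3385·0.0000] = 15.2144

€15.21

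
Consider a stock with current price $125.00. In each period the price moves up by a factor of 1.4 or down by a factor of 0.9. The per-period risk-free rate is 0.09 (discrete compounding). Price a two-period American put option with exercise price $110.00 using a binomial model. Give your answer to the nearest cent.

$2.83

Risk-neutral probability p = (1 + 0.09 − 0.9)/(1.4 − 0.9) = 0.1900/0.5000 = 0.3800
Terminal stock prices: S_uu = 245, S_ud = 157.5, S_dd = 101.2
Terminal payoffs (K − S): max(-135, 0) = 0, max(-47.5, 0) = 0, max(8.75, 0) = 8.75
Node u (S = 175): continuation = 1/1.09·[0.3800·0.0000 + 0.6200·0.0000] = 0.0000; exercise value = 0.0000 ≤ continuation, so V_u = 0.0000
Node d (S = 112.5): continuation = 1/1.09·[0.3800·0.0000 + 0.6200·8.7500] = 4.9771; exercise value = 0.0000 ≤ continuation, so V_d = 4.9771
Node 0 (S = 125): continuation = 1/1.09·[0.3800·0.0000 + 0.6200·4.9771] = 2.8310; exercise value = 0.0000 ≤ continuation, so V_0 = 2.8310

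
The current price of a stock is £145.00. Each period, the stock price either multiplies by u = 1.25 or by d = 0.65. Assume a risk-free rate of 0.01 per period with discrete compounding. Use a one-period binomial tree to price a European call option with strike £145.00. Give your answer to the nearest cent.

Risk-neutral probability p = (1 + 0.01 − 0.65)/(1.25 − 0.65) = 0.3600/0.6000 = 0.6000
Terminal stock prices: S_u = 181.2, S_d = 94.25
Terminal payoffs (S − K): max(36.25, 0) = 36.25, max(-50.75, 0) = 0
Node 0 (S = 145): V_0 = 1/1.01·[0.6000·36.2500 + 0.4000·0.0000] = 21.5347

£21.53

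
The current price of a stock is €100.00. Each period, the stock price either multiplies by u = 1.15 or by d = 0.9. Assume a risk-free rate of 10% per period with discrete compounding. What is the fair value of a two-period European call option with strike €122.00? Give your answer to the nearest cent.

Risk-neutral probability p = (1 + 0.1 − 0.9)/(1.15 − 0.9) = 0.2000/0.2500 = 0.8000
Terminal stock prices: S_uu = 132.2, S_ud = 103.5, S_dd = 81
Terminal payoffs (S − K): max(10.25, 0) = 10.25, max(-18.5, 0) = 0, max(-41, 0) = 0
Node u (S = 115): V_u = 1/1.1·[0.8000·10.2500 + 0.2000·0.0000] = 7.4545
Node d (S = 90): V_d = 1/1.1·[0.8000·0.0000 + 0.2000·0.0000] = 0.0000
Node 0 (S = 100): V_0 = 1/1.1·[0.8000·7.4545 + 0.2000·0.0000] = 5.4215

€5.42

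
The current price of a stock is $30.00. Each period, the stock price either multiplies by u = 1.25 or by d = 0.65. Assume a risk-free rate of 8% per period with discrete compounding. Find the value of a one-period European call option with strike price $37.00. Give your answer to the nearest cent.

$0.33

Risk-neutral probability p = (1 + 0.08 − 0.65)/(1.25 − 0.65) = 0.4300/0.6000 = 0.7167
Terminal stock prices: S_u = 37.5, S_d = 19.5
Terminal payoffs (S − K): max(0.5, 0) = 0.5, max(-17.5, 0) = 0
Node 0 (S = 30): V_0 = 1/1.08·[0.7167·0.5000 + 0.2833·0.0000] = 0.3318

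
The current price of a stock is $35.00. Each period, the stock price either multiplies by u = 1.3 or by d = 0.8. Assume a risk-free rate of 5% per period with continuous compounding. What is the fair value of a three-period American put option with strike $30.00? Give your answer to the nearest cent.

Risk-neutral probability p = (e^0.05 − 0.8)/(1.3 − 0.8) = 0.2513/0.5000 = 0.5025
Terminal stock prices: S_uuu = 76.89, S_uud = 47.32, S_udd = 29.12, S_ddd = 17.92
Terminal payoffs (K − S): max(-46.89, 0) = 0, max(-17.32, 0) = 0, max(0.88, 0) = 0.88, max(12.08, 0) = 12.08
Node uu (S = 59.15): continuation = e^(−0.05)·[0.5025·0.0000 + 0.4975·0.0000] = 0.0000; exercise value = 0.0000 ≤ continuation, so V_uu = 0.0000
Node ud (S = 36.4): continuation = e^(−0.05)·[0.5025·0.0000 + 0.4975·0.8800] = 0.4164; exercise value = 0.0000 ≤ continuation, so V_ud = 0.4164
Node dd (S = 22.4): continuation = e^(−0.05)·[0.5025·0.8800 + 0.4975·12.0800] = 6.1369; exercise value = 7.6000 > continuation, so V_dd = 7.6000 (exercise)
Node u (S = 45.5): continuation = e^(−0.05)·[0.5025·0.0000 + 0.4975·0.4164] = 0.1970; exercise value = 0.0000 ≤ continuation, so V_u = 0.1970
Node d (S = 28): continuation = e^(−0.05)·[0.5025·0.4164 + 0.4975·7.6000] = 3.7954; exercise value = 2.0000 ≤ continuation, so V_d = 3.7954
Node 0 (S = 35): continuation = e^(−0.05)·[0.5025·0.1970 + 0.4975·3.7954] = 1.8901; exercise value = 0.0000 ≤ continuation, so V_0 = 1.8901

$1.89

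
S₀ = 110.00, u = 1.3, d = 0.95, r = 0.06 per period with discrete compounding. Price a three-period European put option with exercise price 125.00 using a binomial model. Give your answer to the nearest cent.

Risk-neutral probability p = (1 + 0.06 − 0.95)/(1.3 − 0.95) = 0.1100/0.3500 = 0.3143
Terminal stock prices: S_uuu = 241.7, S_uud = 176.6, S_udd = 129.1, S_ddd = 94.31
Terminal payoffs (K − S): max(-116.7, 0) = 0, max(-51.6, 0) = 0, max(-4.058, 0) = 0, max(30.69, 0) = 30.69
Node uu (S = 185.9): V_uu = 1/1.06·[0.3143·0.0000 + 0.6857·0.0000] = 0.0000
Node ud (S = 135.8): V_ud = 1/1.06·[0.3143·0.0000 + 0.6857·0.0000] = 0.0000
Node dd (S = 99.27): V_dd = 1/1.06·[0.3143·0.0000 + 0.6857·30.6888] = 19.8526
Node u (S = 143): V_u = 1/1.06·[0.3143·0.0000 + 0.6857·0.0000] = 0.0000
Node d (S = 104.5): V_d = 1/1.06·[0.3143·0.0000 + 0.6857·19.8526] = 12.8426
Node 0 (S = 110): V_0 = 1/1.06·[0.3143·0.0000 + 0.6857·12.8426] = 8.3079

8.31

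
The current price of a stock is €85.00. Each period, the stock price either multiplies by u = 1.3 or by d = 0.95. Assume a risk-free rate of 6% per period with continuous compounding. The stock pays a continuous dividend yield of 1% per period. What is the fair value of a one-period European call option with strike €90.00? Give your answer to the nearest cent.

€5.59

Per-period risk-free factor R = e^0.06 = 1.0618; dividend-adjusted growth = e^(0.06−0.01) = 1.0513.
Risk-neutral probability p = (1.0513 − 0.95)/(1.3 − 0.95) = 0.1013/0.3500 = 0.2893
Terminal stock prices: S_u = 110.5, S_d = 80.75
Terminal payoffs (S − K): max(20.5, 0) = 20.5, max(-9.25, 0) = 0
Node 0 (S = 85): V_0 = e^(−0.06)·[0.2893·20.5000 + 0.7107·0.0000] = 5.5862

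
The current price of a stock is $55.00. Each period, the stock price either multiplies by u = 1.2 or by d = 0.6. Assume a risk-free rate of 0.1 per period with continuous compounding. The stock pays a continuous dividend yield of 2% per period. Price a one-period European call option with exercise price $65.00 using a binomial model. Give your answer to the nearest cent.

$0.73

Per-period risk-free factor R = e^0.1 = 1.1052; dividend-adjusted growth = e^(0.1−0.02) = 1.0833.
Risk-neutral probability p = (1.0833 − 0.6)/(1.2 − 0.6) = 0.4833/0.6000 = 0.8055
Terminal stock prices: S_u = 66, S_d = 33
Terminal payoffs (S − K): max(1, 0) = 1, max(-32, 0) = 0
Node 0 (S = 55): V_0 = e^(−0.1)·[0.8055·1.0000 + 0.1945·0.0000] = 0.7288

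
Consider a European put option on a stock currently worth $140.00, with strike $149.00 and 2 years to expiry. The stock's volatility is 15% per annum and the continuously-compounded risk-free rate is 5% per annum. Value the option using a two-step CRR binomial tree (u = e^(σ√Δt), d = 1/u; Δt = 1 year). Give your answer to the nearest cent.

$9.31

CRR parameters: u = e^(σ√Δt) = e^(0.15·√1) = 1.1618, d = 1/u = 0.8607
Per-period rate: rΔt = 0.05·1 = 0.05, so R = e^0.05 = 1.0513
Risk-neutral probability p = (e^0.05 − 0.8607)/(1.1618 − 0.8607) = 0.1906/0.3011 = 0.6328
Terminal stock prices: S_uu = 189, S_ud = 140, S_dd = 103.7
Terminal payoffs (K − S): max(-39.98, 0) = 0, max(9, 0) = 9, max(45.29, 0) = 45.29
Node u (S = 162.7): V_u = e^(−0.05)·[0.6328·0.0000 + 0.3672·9.0000] = 3.1433
Node d (S = 120.5): V_d = e^(−0.05)·[0.6328·9.0000 + 0.3672·45.2854] = 21.2341
Node 0 (S = 140): V_0 = e^(−0.05)·[0.6328·3.1433 + 0.3672·21.2341] = 9.3084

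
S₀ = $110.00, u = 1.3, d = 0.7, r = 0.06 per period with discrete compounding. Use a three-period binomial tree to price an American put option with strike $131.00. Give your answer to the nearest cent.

Risk-neutral probability p = (1 + 0.06 − 0.7)/(1.3 − 0.7) = 0.3600/0.6000 = 0.6000
Terminal stock prices: S_uuu = 241.7, S_uud = 130.1, S_udd = 70.07, S_ddd = 37.73
Terminal payoffs (K − S): max(-110.7, 0) = 0, max(0.87, 0) = 0.87, max(60.93, 0) = 60.93, max(93.27, 0) = 93.27
Node uu (S = 185.9): continuation = 1/1.06·[0.6000·0.0000 + 0.4000·0.8700] = 0.3283; exercise value = 0.0000 ≤ continuation, so V_uu = 0.3283
Node ud (S = 100.1): continuation = 1/1.06·[0.6000·0.8700 + 0.4000·60.9300] = 23.4849; exercise value = 30.9000 > continuation, so V_ud = 30.9000 (exercise)
Node dd (S = 53.9): continuation = 1/1.06·[0.6000·60.9300 + 0.4000·93.2700] = 69.6849; exercise value = 77.1000 > continuation, so V_dd = 77.1000 (exercise)
Node u (S = 143): continuation = 1/1.06·[0.6000·0.3283 + 0.4000·30.9000] = 11.8462; exercise value = 0.0000 ≤ continuation, so V_u = 11.8462
Node d (S = 77): continuation = 1/1.06·[0.6000·30.9000 + 0.4000·77.1000] = 46.5849; exercise value = 54.0000 > continuation, so V_d = 54.0000 (exercise)
Node 0 (S = 110): continuation = 1/1.06·[0.6000·11.8462 + 0.4000·54.0000] = 27.0828; exercise value = 21.0000 ≤ continuation, so V_0 = 27.0828

$27.08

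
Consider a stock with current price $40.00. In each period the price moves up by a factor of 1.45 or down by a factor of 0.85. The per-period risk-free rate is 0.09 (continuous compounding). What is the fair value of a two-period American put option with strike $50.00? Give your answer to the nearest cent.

Risk-neutral probability p = (e^0.09 − 0.85)/(1.45 − 0.85) = 0.2442/0.6000 = 0.4070
Terminal stock prices: S_uu = 84.1, S_ud = 49.3, S_dd = 28.9
Terminal payoffs (K − S): max(-34.1, 0) = 0, max(0.7, 0) = 0.7, max(21.1, 0) = 21.1
Node u (S = 58): continuation = e^(−0.09)·[0.4070·0.0000 + 0.5930·0.7000] = 0.3794; exercise value = 0.0000 ≤ continuation, so V_u = 0.3794
Node d (S = 34): continuation = e^(−0.09)·[0.4070·0.7000 + 0.5930·21.1000] = 11.6966; exercise value = 16.0000 > continuation, so V_d = 16.0000 (exercise)
Node 0 (S = 40): continuation = e^(−0.09)·[0.4070·0.3794 + 0.5930·16.0000] = 8.8131; exercise value = 10.0000 > continuation, so V_0 = 10.0000 (exercise)

$10.00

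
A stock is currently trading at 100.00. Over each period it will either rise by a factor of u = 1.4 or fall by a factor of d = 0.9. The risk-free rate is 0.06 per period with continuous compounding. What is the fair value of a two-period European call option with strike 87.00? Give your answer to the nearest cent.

Risk-neutral probability p = (e^0.06 − 0.9)/(1.4 − 0.9) = 0.1618/0.5000 = 0.3237
Terminal stock prices: S_uu = 196, S_ud = 126, S_dd = 81
Terminal payoffs (S − K): max(109, 0) = 109, max(39, 0) = 39, max(-6, 0) = 0
Node u (S = 140): V_u = e^(−0.06)·[0.3237·109.0000 + 0.6763·39.0000] = 58.0665
Node d (S = 90): V_d = e^(−0.06)·[0.3237·39.0000 + 0.6763·0.0000] = 11.8881
Node 0 (S = 100): V_0 = e^(−0.06)·[0.3237·58.0665 + 0.6763·11.8881] = 25.2721

25.27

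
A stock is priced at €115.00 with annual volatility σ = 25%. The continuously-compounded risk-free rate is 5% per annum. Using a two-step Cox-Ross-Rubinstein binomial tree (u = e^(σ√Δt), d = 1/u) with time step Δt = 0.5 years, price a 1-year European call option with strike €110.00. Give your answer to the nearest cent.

€16.59

CRR parameters: u = e^(σ√Δt) = e^(0.25·√0.5) = 1.1934, d = 1/u = 0.8380
Per-period rate: rΔt = 0.05·0.5 = 0.025, so R = e^0.025 = 1.0253
Risk-neutral probability p = (e^0.025 − 0.8380)/(1.1934 − 0.8380) = 0.1873/0.3554 = 0.5272
Terminal stock prices: S_uu = 163.8, S_ud = 115, S_dd = 80.75
Terminal payoffs (S − K): max(53.77, 0) = 53.77, max(5, 0) = 5, max(-29.25, 0) = 0
Node u (S = 137.2): V_u = e^(−0.025)·[0.5272·53.7737 + 0.4728·5.0000] = 29.9528
Node d (S = 96.37): V_d = e^(−0.025)·[0.5272·5.0000 + 0.4728·0.0000] = 2.5707
Node 0 (S = 115): V_0 = e^(−0.025)·[0.5272·29.9528 + 0.4728·2.5707] = 16.5853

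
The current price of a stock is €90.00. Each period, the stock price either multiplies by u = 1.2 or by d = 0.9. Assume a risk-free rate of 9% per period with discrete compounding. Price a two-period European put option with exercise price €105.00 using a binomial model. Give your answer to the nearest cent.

Risk-neutral probability p = (1 + 0.09 − 0.9)/(1.2 − 0.9) = 0.1900/0.3000 = 0.6333
Terminal stock prices: S_uu = 129.6, S_ud = 97.2, S_dd = 72.9
Terminal payoffs (K − S): max(-24.6, 0) = 0, max(7.8, 0) = 7.8, max(32.1, 0) = 32.1
Node u (S = 108): V_u = 1/1.09·[0.6333·0.0000 + 0.3667·7.8000] = 2.6239
Node d (S = 81): V_d = 1/1.09·[0.6333·7.8000 + 0.3667·32.1000] = 15.3303
Node 0 (S = 90): V_0 = 1/1.09·[0.6333·2.6239 + 0.3667·15.3303] = 6.6815

€6.68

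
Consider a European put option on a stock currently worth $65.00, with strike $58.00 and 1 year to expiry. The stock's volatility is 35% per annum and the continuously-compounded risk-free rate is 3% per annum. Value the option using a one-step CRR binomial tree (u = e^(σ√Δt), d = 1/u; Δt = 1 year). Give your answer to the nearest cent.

CRR parameters: u = e^(σ√Δt) = e^(0.35·√1) = 1.4191, d = 1/u = 0.7047
Per-period rate: rΔt = 0.03·1 = 0.03, so R = e^0.03 = 1.0305
Risk-neutral probability p = (e^0.03 − 0.7047)/(1.4191 − 0.7047) = 0.3258/0.7144 = 0.4560
Terminal stock prices: S_u = 92.24, S_d = 45.8
Terminal payoffs (K − S): max(-34.24, 0) = 0, max(12.2, 0) = 12.2
Node 0 (S = 65): V_0 = e^(−0.03)·[0.4560·0.0000 + 0.5440·12.1953] = 6.4380

$6.44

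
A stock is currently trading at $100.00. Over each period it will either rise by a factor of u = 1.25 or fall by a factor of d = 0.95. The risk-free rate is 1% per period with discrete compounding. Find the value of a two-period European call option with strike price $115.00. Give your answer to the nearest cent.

Risk-neutral probability p = (1 + 0.01 − 0.95)/(1.25 − 0.95) = 0.0600/0.3000 = 0.2000
Terminal stock prices: S_uu = 156.2, S_ud = 118.8, S_dd = 90.25
Terminal payoffs (S − K): max(41.25, 0) = 41.25, max(3.75, 0) = 3.75, max(-24.75, 0) = 0
Node u (S = 125): V_u = 1/1.01·[0.2000·41.2500 + 0.8000·3.7500] = 11.1386
Node d (S = 95): V_d = 1/1.01·[0.2000·3.7500 + 0.8000·0.0000] = 0.7426
Node 0 (S = 100): V_0 = 1/1.01·[0.2000·11.1386 + 0.8000·0.7426] = 2.7938

$2.79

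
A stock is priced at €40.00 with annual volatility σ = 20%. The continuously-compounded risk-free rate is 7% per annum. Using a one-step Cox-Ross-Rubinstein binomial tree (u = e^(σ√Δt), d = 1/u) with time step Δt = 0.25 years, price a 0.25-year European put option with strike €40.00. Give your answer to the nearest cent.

€1.63

CRR parameters: u = e^(σ√Δt) = e^(0.2·√0.25) = 1.1052, d = 1/u = 0.9048
Per-period rate: rΔt = 0.07·0.25 = 0.0175, so R = e^0.0175 = 1.0177
Risk-neutral probability p = (e^0.0175 − 0.9048)/(1.1052 − 0.9048) = 0.1128/0.2003 = 0.5631
Terminal stock prices: S_u = 44.21, S_d = 36.19
Terminal payoffs (K − S): max(-4.207, 0) = 0, max(3.807, 0) = 3.807
Node 0 (S = 40): V_0 = e^(−0.0175)·[0.5631·0.0000 + 0.4369·3.8065] = 1.6340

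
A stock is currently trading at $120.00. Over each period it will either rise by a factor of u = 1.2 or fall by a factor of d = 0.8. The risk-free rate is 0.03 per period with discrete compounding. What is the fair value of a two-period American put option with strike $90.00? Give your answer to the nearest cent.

$2.25

Risk-neutral probability p = (1 + 0.03 − 0.8)/(1.2 − 0.8) = 0.2300/0.4000 = 0.5750
Terminal stock prices: S_uu = 172.8, S_ud = 115.2, S_dd = 76.8
Terminal payoffs (K − S): max(-82.8, 0) = 0, max(-25.2, 0) = 0, max(13.2, 0) = 13.2
Node u (S = 144): continuation = 1/1.03·[0.5750·0.0000 + 0.4250·0.0000] = 0.0000; exercise value = 0.0000 ≤ continuation, so V_u = 0.0000
Node d (S = 96): continuation = 1/1.03·[0.5750·0.0000 + 0.4250·13.2000] = 5.4466; exercise value = 0.0000 ≤ continuation, so V_d = 5.4466
Node 0 (S = 120): continuation = 1/1.03·[0.5750·0.0000 + 0.4250·5.4466] = 2.2474; exercise value = 0.0000 ≤ continuation, so V_0 = 2.2474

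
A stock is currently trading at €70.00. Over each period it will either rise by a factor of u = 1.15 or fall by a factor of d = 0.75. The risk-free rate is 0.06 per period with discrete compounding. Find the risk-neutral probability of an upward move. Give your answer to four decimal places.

p = 0.7750

Risk-neutral probability p = (1 + 0.06 − 0.75)/(1.15 − 0.75) = 0.3100/0.4000 = 0.7750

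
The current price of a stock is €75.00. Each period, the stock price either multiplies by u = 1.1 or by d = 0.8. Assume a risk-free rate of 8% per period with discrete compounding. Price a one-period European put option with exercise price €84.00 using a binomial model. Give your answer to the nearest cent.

€2.78

Risk-neutral probability p = (1 + 0.08 − 0.8)/(1.1 − 0.8) = 0.2800/0.3000 = 0.9333
Terminal stock prices: S_u = 82.5, S_d = 60
Terminal payoffs (K − S): max(1.5, 0) = 1.5, max(24, 0) = 24
Node 0 (S = 75): V_0 = 1/1.08·[0.9333·1.5000 + 0.0667·24.0000] = 2.7778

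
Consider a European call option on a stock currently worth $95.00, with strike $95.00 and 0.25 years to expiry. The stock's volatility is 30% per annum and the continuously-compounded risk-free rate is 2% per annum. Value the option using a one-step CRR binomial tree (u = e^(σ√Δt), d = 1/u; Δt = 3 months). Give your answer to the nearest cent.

CRR parameters: u = e^(σ√Δt) = e^(0.3·√0.25) = 1.1618, d = 1/u = 0.8607
Per-period rate: rΔt = 0.02·0.25 = 0.005, so R = e^0.005 = 1.0050
Risk-neutral probability p = (e^0.005 − 0.8607)/(1.1618 − 0.8607) = 0.1443/0.3011 = 0.4792
Terminal stock prices: S_u = 110.4, S_d = 81.77
Terminal payoffs (S − K): max(15.37, 0) = 15.37, max(-13.23, 0) = 0
Node 0 (S = 95): V_0 = e^(−0.005)·[0.4792·15.3743 + 0.5208·0.0000] = 7.3308

$7.33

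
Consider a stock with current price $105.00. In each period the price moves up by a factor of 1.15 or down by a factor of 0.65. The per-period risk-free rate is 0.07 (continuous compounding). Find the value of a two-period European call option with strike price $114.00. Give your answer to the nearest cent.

$15.43

Risk-neutral probability p = (e^0.07 − 0.65)/(1.15 − 0.65) = 0.4225/0.5000 = 0.8450
Terminal stock prices: S_uu = 138.9, S_ud = 78.49, S_dd = 44.36
Terminal payoffs (S − K): max(24.86, 0) = 24.86, max(-35.51, 0) = 0, max(-69.64, 0) = 0
Node u (S = 120.7): V_u = e^(−0.07)·[0.8450·24.8625 + 0.1550·0.0000] = 19.5889
Node d (S = 68.25): V_d = e^(−0.07)·[0.8450·0.0000 + 0.1550·0.0000] = 0.0000
Node 0 (S = 105): V_0 = e^(−0.07)·[0.8450·19.5889 + 0.1550·0.0000] = 15.4338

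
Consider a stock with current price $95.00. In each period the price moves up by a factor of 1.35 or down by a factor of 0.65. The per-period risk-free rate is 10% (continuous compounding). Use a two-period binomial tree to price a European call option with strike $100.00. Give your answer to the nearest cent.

$25.32

Risk-neutral probability p = (e^0.1 − 0.65)/(1.35 − 0.65) = 0.4552/0.7000 = 0.6502
Terminal stock prices: S_uu = 173.1, S_ud = 83.36, S_dd = 40.14
Terminal payoffs (S − K): max(73.14, 0) = 73.14, max(-16.64, 0) = 0, max(-59.86, 0) = 0
Node u (S = 128.2): V_u = e^(−0.1)·[0.6502·73.1375 + 0.3498·0.0000] = 43.0316
Node d (S = 61.75): V_d = e^(−0.1)·[0.6502·0.0000 + 0.3498·0.0000] = 0.0000
Node 0 (S = 95): V_0 = e^(−0.1)·[0.6502·43.0316 + 0.3498·0.0000] = 25.3183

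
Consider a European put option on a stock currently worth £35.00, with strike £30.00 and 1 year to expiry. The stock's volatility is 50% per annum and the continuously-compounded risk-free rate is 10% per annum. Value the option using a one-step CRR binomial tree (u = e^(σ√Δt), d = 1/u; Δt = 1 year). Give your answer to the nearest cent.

CRR parameters: u = e^(σ√Δt) = e^(0.5·√1) = 1.6487, d = 1/u = 0.6065
Per-period rate: rΔt = 0.1·1 = 0.1, so R = e^0.1 = 1.1052
Risk-neutral probability p = (e^0.1 − 0.6065)/(1.6487 − 0.6065) = 0.4986/1.0422 = 0.4785
Terminal stock prices: S_u = 57.71, S_d = 21.23
Terminal payoffs (K − S): max(-27.71, 0) = 0, max(8.771, 0) = 8.771
Node 0 (S = 35): V_0 = e^(−0.1)·[0.4785·0.0000 + 0.5215·8.7714] = 4.1394

£4.14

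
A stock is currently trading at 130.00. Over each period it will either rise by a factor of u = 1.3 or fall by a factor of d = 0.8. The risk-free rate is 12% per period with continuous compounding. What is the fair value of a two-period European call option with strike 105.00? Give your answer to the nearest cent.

49.45

Risk-neutral probability p = (e^0.12 − 0.8)/(1.3 − 0.8) = 0.3275/0.5000 = 0.6550
Terminal stock prices: S_uu = 219.7, S_ud = 135.2, S_dd = 83.2
Terminal payoffs (S − K): max(114.7, 0) = 114.7, max(30.2, 0) = 30.2, max(-21.8, 0) = 0
Node u (S = 169): V_u = e^(−0.12)·[0.6550·114.7000 + 0.3450·30.2000] = 75.8734
Node d (S = 104): V_d = e^(−0.12)·[0.6550·30.2000 + 0.3450·0.0000] = 17.5440
Node 0 (S = 130): V_0 = e^(−0.12)·[0.6550·75.8734 + 0.3450·17.5440] = 49.4452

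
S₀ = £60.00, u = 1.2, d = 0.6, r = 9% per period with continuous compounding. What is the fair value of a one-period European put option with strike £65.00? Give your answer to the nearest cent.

Risk-neutral probability p = (e^0.09 − 0.6)/(1.2 − 0.6) = 0.4942/0.6000 = 0.8236
Terminal stock prices: S_u = 72, S_d = 36
Terminal payoffs (K − S): max(-7, 0) = 0, max(29, 0) = 29
Node 0 (S = 60): V_0 = e^(−0.09)·[0.8236·0.0000 + 0.1764·29.0000] = 4.6747

£4.67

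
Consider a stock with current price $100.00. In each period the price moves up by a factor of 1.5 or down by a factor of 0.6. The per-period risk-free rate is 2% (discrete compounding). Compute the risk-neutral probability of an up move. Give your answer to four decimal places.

Risk-neutral probability p = (1 + 0.02 − 0.6)/(1.5 − 0.6) = 0.4200/0.9000 = 0.4667

p = 0.4667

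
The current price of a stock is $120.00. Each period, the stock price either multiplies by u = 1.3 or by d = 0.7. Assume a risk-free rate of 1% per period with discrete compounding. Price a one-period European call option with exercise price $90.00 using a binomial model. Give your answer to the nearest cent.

$33.76

Risk-neutral probability p = (1 + 0.01 − 0.7)/(1.3 − 0.7) = 0.3100/0.6000 = 0.5167
Terminal stock prices: S_u = 156, S_d = 84
Terminal payoffs (S − K): max(66, 0) = 66, max(-6, 0) = 0
Node 0 (S = 120): V_0 = 1/1.01·[0.5167·66.0000 + 0.4833·0.0000] = 33.7624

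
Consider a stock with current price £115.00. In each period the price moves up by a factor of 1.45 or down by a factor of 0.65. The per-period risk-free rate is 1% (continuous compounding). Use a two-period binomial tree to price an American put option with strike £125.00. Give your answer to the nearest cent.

Risk-neutral probability p = (e^0.01 − 0.65)/(1.45 − 0.65) = 0.3601/0.8000 = 0.4501
Terminal stock prices: S_uu = 241.8, S_ud = 108.4, S_dd = 48.59
Terminal payoffs (K − S): max(-116.8, 0) = 0, max(16.61, 0) = 16.61, max(76.41, 0) = 76.41
Node u (S = 166.8): continuation = e^(−0.01)·[0.4501·0.0000 + 0.5499·16.6125] = 9.0449; exercise value = 0.0000 ≤ continuation, so V_u = 9.0449
Node d (S = 74.75): continuation = e^(−0.01)·[0.4501·16.6125 + 0.5499·76.4125] = 49.0062; exercise value = 50.2500 > continuation, so V_d = 50.2500 (exercise)
Node 0 (S = 115): continuation = e^(−0.01)·[0.4501·9.0449 + 0.5499·50.2500] = 31.3897; exercise value = 10.0000 ≤ continuation, so V_0 = 31.3897

£31.39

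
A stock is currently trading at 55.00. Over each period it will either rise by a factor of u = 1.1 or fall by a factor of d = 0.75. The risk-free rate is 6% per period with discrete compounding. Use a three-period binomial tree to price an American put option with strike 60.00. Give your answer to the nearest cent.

Risk-neutral probability p = (1 + 0.06 − 0.75)/(1.1 − 0.75) = 0.3100/0.3500 = 0.8857
Terminal stock prices: S_uuu = 73.21, S_uud = 49.91, S_udd = 34.03, S_ddd = 23.2
Terminal payoffs (K − S): max(-13.21, 0) = 0, max(10.09, 0) = 10.09, max(25.97, 0) = 25.97, max(36.8, 0) = 36.8
Node uu (S = 66.55): continuation = 1/1.06·[0.8857·0.0000 + 0.1143·10.0875] = 1.0876; exercise value = 0.0000 ≤ continuation, so V_uu = 1.0876
Node ud (S = 45.38): continuation = 1/1.06·[0.8857·10.0875 + 0.1143·25.9687] = 11.2288; exercise value = 14.6250 > continuation, so V_ud = 14.6250 (exercise)
Node dd (S = 30.94): continuation = 1/1.06·[0.8857·25.9687 + 0.1143·36.7969] = 25.6663; exercise value = 29.0625 > continuation, so V_dd = 29.0625 (exercise)
Node u (S = 60.5): continuation = 1/1.06·[0.8857·1.0876 + 0.1143·14.6250] = 2.4856; exercise value = 0.0000 ≤ continuation, so V_u = 2.4856
Node d (S = 41.25): continuation = 1/1.06·[0.8857·14.6250 + 0.1143·29.0625] = 15.3538; exercise value = 18.7500 > continuation, so V_d = 18.7500 (exercise)
Node 0 (S = 55): continuation = 1/1.06·[0.8857·2.4856 + 0.1143·18.7500] = 4.0985; exercise value = 5.0000 > continuation, so V_0 = 5.0000 (exercise)

5.00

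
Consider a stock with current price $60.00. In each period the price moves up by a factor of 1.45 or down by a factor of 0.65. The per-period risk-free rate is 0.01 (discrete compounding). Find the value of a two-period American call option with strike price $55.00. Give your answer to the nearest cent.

$14.88

Risk-neutral probability p = (1 + 0.01 − 0.65)/(1.45 − 0.65) = 0.3600/0.8000 = 0.4500
Terminal stock prices: S_uu = 126.2, S_ud = 56.55, S_dd = 25.35
Terminal payoffs (S − K): max(71.15, 0) = 71.15, max(1.55, 0) = 1.55, max(-29.65, 0) = 0
Node u (S = 87): continuation = 1/1.01·[0.4500·71.1500 + 0.5500·1.5500] = 32.5446; exercise value = 32.0000 ≤ continuation, so V_u = 32.5446
Node d (S = 39): continuation = 1/1.01·[0.4500·1.5500 + 0.5500·0.0000] = 0.6906; exercise value = 0.0000 ≤ continuation, so V_d = 0.6906
Node 0 (S = 60): continuation = 1/1.01·[0.4500·32.5446 + 0.5500·0.6906] = 14.8761; exercise value = 5.0000 ≤ continuation, so V_0 = 14.8761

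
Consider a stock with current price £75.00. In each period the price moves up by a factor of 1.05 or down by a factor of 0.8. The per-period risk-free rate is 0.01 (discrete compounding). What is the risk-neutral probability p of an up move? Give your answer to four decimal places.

Risk-neutral probability p = (1 + 0.01 − 0.8)/(1.05 − 0.8) = 0.2100/0.2500 = 0.8400

p = 0.8400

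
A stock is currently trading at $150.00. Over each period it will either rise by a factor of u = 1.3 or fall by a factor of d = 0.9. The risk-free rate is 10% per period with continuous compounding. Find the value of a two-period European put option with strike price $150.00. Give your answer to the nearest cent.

Risk-neutral probability p = (e^0.1 − 0.9)/(1.3 − 0.9) = 0.2052/0.4000 = 0.5129
Terminal stock prices: S_uu = 253.5, S_ud = 175.5, S_dd = 121.5
Terminal payoffs (K − S): max(-103.5, 0) = 0, max(-25.5, 0) = 0, max(28.5, 0) = 28.5
Node u (S = 195): V_u = e^(−0.1)·[0.5129·0.0000 + 0.4871·0.0000] = 0.0000
Node d (S = 135): V_d = e^(−0.1)·[0.5129·0.0000 + 0.4871·28.5000] = 12.5606
Node 0 (S = 150): V_0 = e^(−0.1)·[0.5129·0.0000 + 0.4871·12.5606] = 5.5357

$5.54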